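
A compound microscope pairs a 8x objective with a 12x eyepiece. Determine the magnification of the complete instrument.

96

The overall magnification of a compound microscope is the product of the objective and eyepiece magnifications:
M = M_obj x M_eye = 8 x 12 = 96.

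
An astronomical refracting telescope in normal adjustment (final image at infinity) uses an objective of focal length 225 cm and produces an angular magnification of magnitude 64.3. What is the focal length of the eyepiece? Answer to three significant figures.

|M| = f_obj/f_eye, so f_eye = f_obj/|M| = 225/64.3 = 3.499 cm.

3.50 cm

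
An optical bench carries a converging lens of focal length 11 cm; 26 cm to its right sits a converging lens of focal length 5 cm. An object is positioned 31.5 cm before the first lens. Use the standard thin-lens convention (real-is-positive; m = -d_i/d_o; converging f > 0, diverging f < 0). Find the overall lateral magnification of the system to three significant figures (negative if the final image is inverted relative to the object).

0.655

Applying the thin-lens equation to the first lens, 1/11 = 1/31.5 + 1/d_i1, which gives d_i1 = 16.902 cm.
Its lateral magnification is m_1 = -d_i1/d_o1 = -(16.902)/31.5 = -0.5366.
The intermediate image is 16.902 cm to the right of lens 1, so d_o2 = L - d_i1 = 26 - 16.902 = 9.098 cm.
Applying the thin-lens equation again with f_2 = 5 cm and d_o2 = 9.098 cm gives d_i2 = 11.101 cm.
m_2 = -(11.101)/(9.098) = -1.2202.
The system's lateral magnification is m_1 m_2 = (-0.5366)(-1.2202) = 0.6548.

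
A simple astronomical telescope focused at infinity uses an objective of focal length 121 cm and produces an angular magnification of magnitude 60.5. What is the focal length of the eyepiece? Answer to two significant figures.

2.0 cm

|M| = f_obj/f_eye, so f_eye = f_obj/|M| = 121/60.5 = 2.000 cm.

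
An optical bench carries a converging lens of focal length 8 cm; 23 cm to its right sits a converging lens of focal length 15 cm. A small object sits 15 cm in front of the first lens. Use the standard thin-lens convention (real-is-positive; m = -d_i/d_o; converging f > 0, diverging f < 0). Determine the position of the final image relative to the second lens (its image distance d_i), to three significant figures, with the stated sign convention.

-9.61 cm

Applying the thin-lens equation to the first lens, 1/8 = 1/15 + 1/d_i1, which gives d_i1 = 17.143 cm.
Object distance for lens 2: d_o2 = 23 - 17.143 = 5.857 cm.
Applying the thin-lens equation again with f_2 = 15 cm and d_o2 = 5.857 cm gives d_i2 = -9.609 cm.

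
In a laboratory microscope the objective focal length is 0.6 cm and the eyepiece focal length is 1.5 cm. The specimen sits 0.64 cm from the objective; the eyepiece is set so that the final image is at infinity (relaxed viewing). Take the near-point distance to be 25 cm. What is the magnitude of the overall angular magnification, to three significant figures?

Objective: 1/d_i = 1/f_obj - 1/d_o = 1/0.6 - 1/0.64 = 0.10417 cm^-1, so d_i = 9.600 cm.
m_obj = -d_i/d_o = -9.600/0.64 = -15.000.
Eyepiece angular magnification (image at infinity): M_eye = D/f_e = 25/1.5 = 16.667.
Overall M = m_obj x M_eye = (-15.000)(16.667) = -250.00.
|M| = 250.00.

250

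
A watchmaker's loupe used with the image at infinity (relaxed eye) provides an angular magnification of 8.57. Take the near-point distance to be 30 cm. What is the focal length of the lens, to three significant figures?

3.50 cm

For the image at infinity, M = D/f.
f = D/M = 30/8.57 = 3.501 cm.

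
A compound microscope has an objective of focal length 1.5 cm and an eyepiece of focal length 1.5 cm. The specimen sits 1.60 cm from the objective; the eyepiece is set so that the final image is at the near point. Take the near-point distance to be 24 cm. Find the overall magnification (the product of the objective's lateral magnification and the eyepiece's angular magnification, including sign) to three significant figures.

-255

Objective: 1/d_i = 1/f_obj - 1/d_o = 1/1.5 - 1/1.60 = 0.04167 cm^-1, so d_i = 24.000 cm.
m_obj = -d_i/d_o = -24.000/1.60 = -15.000.
Eyepiece angular magnification (image at near point): M_eye = 1 + D/f_e = 1 + 24/1.5 = 17.000.
Overall M = m_obj x M_eye = (-15.000)(17.000) = -255.00.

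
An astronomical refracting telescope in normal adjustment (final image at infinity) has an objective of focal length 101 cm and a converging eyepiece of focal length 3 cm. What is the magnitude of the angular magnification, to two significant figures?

34

|M| = f_obj/|f_eye| = 101/3 = 33.667.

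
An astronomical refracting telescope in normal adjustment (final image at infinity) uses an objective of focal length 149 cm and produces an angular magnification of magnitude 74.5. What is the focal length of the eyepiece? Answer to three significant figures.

2.00 cm

|M| = f_obj/f_eye, so f_eye = f_obj/|M| = 149/74.5 = 2.000 cm.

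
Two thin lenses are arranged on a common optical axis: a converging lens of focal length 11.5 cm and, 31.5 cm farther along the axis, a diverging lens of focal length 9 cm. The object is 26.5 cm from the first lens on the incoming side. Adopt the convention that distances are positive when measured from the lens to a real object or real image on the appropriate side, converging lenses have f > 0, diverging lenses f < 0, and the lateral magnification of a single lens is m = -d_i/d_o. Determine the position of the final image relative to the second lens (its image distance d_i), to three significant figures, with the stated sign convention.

Applying the thin-lens equation to the first lens, 1/11.5 = 1/26.5 + 1/d_i1, which gives d_i1 = 20.317 cm.
That image sits 11.183 cm in front of the second lens, so d_o2 = 11.183 cm.
Applying the thin-lens equation again with f_2 = -9 cm and d_o2 = 11.183 cm gives d_i2 = -4.987 cm.

-4.99 cm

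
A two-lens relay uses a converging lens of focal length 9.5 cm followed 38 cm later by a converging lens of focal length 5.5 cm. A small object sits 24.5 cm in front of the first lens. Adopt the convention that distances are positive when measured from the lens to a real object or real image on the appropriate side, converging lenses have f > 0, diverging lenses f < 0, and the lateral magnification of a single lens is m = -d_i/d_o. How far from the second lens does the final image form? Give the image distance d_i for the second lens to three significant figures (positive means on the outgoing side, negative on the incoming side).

7.28 cm

First lens: d_i1 = 1/(1/9.5 - 1/24.5) = 15.517 cm.
Object distance for lens 2: d_o2 = 38 - 15.517 = 22.483 cm.
Second lens: d_i2 = 1/(1/5.5 - 1/(22.483)) = 7.281 cm.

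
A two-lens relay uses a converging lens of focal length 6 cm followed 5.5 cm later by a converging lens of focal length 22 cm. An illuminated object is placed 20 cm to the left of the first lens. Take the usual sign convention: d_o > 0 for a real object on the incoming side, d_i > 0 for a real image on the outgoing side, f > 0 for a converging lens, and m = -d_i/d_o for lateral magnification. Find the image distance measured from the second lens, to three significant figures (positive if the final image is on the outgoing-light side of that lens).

First lens: d_i1 = 1/(1/6 - 1/20) = 8.571 cm.
This image would form 8.571 cm past lens 1, i.e. 3.071 cm beyond lens 2, so it is a virtual object for lens 2: d_o2 = 5.5 - 8.571 = -3.071 cm.
Second lens: d_i2 = 1/(1/22 - 1/(-3.071)) = 2.695 cm.

2.70 cm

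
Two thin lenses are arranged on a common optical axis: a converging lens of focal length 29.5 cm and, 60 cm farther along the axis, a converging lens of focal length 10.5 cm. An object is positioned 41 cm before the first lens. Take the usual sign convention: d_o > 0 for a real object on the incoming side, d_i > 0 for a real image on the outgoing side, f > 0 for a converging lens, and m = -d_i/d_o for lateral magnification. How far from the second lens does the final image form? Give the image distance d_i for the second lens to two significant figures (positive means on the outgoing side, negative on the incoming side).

Applying the thin-lens equation to the first lens, 1/29.5 = 1/41 + 1/d_i1, which gives d_i1 = 105.174 cm.
This image would form 105.174 cm past lens 1, i.e. 45.174 cm beyond lens 2, so it is a virtual object for lens 2: d_o2 = 60 - 105.174 = -45.174 cm.
Applying the thin-lens equation again with f_2 = 10.5 cm and d_o2 = -45.174 cm gives d_i2 = 8.520 cm.

8.5 cm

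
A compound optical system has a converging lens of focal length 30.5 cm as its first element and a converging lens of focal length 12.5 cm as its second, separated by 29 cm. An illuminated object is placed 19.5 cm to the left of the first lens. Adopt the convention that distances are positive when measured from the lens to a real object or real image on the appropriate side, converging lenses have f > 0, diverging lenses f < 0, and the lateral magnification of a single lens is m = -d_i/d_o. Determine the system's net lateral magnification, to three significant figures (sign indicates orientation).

-0.491

Applying the thin-lens equation to the first lens, 1/30.5 = 1/19.5 + 1/d_i1, which gives d_i1 = -54.068 cm.
Its lateral magnification is m_1 = -d_i1/d_o1 = -(-54.068)/19.5 = 2.7727.
The intermediate image is virtual, 54.068 cm to the left of lens 1, so d_o2 = L - d_i1 = 29 - (-54.068) = 83.068 cm.
Applying the thin-lens equation again with f_2 = 12.5 cm and d_o2 = 83.068 cm gives d_i2 = 14.714 cm.
m_2 = -(14.714)/(83.068) = -0.1771.
Overall magnification: m = m_1 m_2 = -0.4911.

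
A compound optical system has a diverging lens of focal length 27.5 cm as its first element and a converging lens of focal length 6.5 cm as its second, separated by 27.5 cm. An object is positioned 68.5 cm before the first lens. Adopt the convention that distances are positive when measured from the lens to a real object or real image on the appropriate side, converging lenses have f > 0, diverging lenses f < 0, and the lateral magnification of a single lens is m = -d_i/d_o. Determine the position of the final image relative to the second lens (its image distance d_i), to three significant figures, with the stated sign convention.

7.54 cm

First lens: d_i1 = 1/(1/(-27.5) - 1/68.5) = -19.622 cm.
The intermediate image is virtual, 19.622 cm to the left of lens 1, so d_o2 = L - d_i1 = 27.5 - (-19.622) = 47.122 cm.
Second lens: d_i2 = 1/(1/6.5 - 1/(47.122)) = 7.540 cm.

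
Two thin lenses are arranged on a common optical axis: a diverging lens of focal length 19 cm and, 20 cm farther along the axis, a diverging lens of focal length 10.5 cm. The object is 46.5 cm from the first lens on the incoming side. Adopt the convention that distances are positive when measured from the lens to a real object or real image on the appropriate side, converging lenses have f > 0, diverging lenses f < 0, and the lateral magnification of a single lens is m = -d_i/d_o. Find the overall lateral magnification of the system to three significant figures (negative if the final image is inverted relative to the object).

0.0692

Applying the thin-lens equation to the first lens, 1/(-19) = 1/46.5 + 1/d_i1, which gives d_i1 = -13.489 cm.
Its lateral magnification is m_1 = -d_i1/d_o1 = -(-13.489)/46.5 = 0.2901.
With d_i1 < 0 the first image is virtual and lies on the object side; the object distance for lens 2 is d_o2 = 20 - (-13.489) = 33.489 cm.
Applying the thin-lens equation again with f_2 = -10.5 cm and d_o2 = 33.489 cm gives d_i2 = -7.994 cm.
m_2 = -(-7.994)/(33.489) = 0.2387.
Overall magnification: m = m_1 m_2 = 0.0692.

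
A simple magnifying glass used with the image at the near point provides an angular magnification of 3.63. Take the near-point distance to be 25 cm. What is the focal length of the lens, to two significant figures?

For the image at the near point, M = 1 + D/f.
f = D/(M - 1) = 25/(3.63 - 1) = 9.506 cm.

9.5 cm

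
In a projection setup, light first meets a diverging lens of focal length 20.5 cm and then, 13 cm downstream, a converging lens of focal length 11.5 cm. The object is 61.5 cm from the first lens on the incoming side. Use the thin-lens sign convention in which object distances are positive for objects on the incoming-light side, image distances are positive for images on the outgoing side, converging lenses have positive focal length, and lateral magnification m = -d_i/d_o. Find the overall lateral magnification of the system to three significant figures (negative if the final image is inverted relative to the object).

-0.170

First lens: d_i1 = 1/(1/(-20.5) - 1/61.5) = -15.375 cm.
m_1 = -(-15.375)/61.5 = 0.2500.
With d_i1 < 0 the first image is virtual and lies on the object side; the object distance for lens 2 is d_o2 = 13 - (-15.375) = 28.375 cm.
Second lens: d_i2 = 1/(1/11.5 - 1/(28.375)) = 19.337 cm.
m_2 = -(19.337)/(28.375) = -0.6815.
Overall magnification: m = m_1 m_2 = -0.1704.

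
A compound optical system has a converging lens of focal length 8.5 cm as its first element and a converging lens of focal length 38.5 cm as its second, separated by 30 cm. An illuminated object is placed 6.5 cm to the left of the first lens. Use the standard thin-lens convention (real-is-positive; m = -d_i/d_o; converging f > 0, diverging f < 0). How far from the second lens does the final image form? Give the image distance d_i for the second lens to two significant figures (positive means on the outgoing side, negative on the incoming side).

120 cm

Applying the thin-lens equation to the first lens, 1/8.5 = 1/6.5 + 1/d_i1, which gives d_i1 = -27.625 cm.
The intermediate image is virtual, 27.625 cm to the left of lens 1, so d_o2 = L - d_i1 = 30 - (-27.625) = 57.625 cm.
Applying the thin-lens equation again with f_2 = 38.5 cm and d_o2 = 57.625 cm gives d_i2 = 116.003 cm.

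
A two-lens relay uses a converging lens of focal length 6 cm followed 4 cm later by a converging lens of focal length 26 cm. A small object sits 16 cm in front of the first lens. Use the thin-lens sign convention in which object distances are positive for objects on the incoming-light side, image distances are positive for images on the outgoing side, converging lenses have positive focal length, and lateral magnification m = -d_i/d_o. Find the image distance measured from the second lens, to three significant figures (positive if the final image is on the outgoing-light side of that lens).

First lens: d_i1 = 1/(1/6 - 1/16) = 9.600 cm.
Since 9.600 cm > 4 cm, the first image lies past the second lens and serves as a virtual object: d_o2 = L - d_i1 = -5.600 cm.
Second lens: d_i2 = 1/(1/26 - 1/(-5.600)) = 4.608 cm.

4.61 cm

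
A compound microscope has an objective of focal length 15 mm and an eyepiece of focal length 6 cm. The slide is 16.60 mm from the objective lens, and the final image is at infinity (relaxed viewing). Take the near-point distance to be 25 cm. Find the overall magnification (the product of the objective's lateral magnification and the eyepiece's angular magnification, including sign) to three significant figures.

-39.1

Convert to cm: f_obj = 15 mm = 1.5 cm; d_o = 16.60 mm = 1.66 cm.
Objective: 1/d_i = 1/f_obj - 1/d_o = 1/1.5 - 1/1.66 = 0.06426 cm^-1, so d_i = 15.563 cm.
m_obj = -d_i/d_o = -15.563/1.66 = -9.375.
Eyepiece angular magnification (image at infinity): M_eye = D/f_e = 25/6 = 4.167.
Overall M = m_obj x M_eye = (-9.375)(4.167) = -39.06.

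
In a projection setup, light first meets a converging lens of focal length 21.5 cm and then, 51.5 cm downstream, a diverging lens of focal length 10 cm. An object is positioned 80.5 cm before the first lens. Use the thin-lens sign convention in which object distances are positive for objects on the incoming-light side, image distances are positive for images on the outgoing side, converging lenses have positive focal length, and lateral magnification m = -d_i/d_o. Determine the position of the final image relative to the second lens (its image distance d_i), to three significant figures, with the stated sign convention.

-6.89 cm

Lens 1: 1/d_i1 = 1/f_1 - 1/d_o1 = 1/21.5 - 1/80.5 = 0.03409 cm^-1, so d_i1 = 29.335 cm.
The intermediate image is 29.335 cm to the right of lens 1, so d_o2 = L - d_i1 = 51.5 - 29.335 = 22.165 cm.
Lens 2: 1/d_i2 = 1/f_2 - 1/d_o2 = 1/(-10) - 1/(22.165) = -0.14512 cm^-1, so d_i2 = -6.891 cm.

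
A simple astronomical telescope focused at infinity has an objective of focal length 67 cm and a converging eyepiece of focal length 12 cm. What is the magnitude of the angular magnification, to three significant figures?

5.58

|M| = f_obj/|f_eye| = 67/12 = 5.583.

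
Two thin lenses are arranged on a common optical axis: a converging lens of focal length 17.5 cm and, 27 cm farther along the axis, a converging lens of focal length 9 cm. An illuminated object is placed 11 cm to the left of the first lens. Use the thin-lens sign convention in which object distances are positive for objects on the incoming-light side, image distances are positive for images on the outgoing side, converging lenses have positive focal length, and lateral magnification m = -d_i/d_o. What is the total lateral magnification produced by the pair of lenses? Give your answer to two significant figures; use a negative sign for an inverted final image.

Applying the thin-lens equation to the first lens, 1/17.5 = 1/11 + 1/d_i1, which gives d_i1 = -29.615 cm.
Its lateral magnification is m_1 = -d_i1/d_o1 = -(-29.615)/11 = 2.6923.
With d_i1 < 0 the first image is virtual and lies on the object side; the object distance for lens 2 is d_o2 = 27 - (-29.615) = 56.615 cm.
Applying the thin-lens equation again with f_2 = 9 cm and d_o2 = 56.615 cm gives d_i2 = 10.701 cm.
m_2 = -(10.701)/(56.615) = -0.1890.
Overall magnification: m = m_1 m_2 = -0.5089.

-0.51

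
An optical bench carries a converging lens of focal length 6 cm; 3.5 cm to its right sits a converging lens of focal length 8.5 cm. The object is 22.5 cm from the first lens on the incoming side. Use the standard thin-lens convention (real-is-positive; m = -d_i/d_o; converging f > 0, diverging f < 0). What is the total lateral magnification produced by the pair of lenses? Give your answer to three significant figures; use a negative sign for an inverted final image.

-0.234

Lens 1: 1/d_i1 = 1/f_1 - 1/d_o1 = 1/6 - 1/22.5 = 0.12222 cm^-1, so d_i1 = 8.182 cm.
m_1 = -(8.182)/22.5 = -0.3636.
Since 8.182 cm > 3.5 cm, the first image lies past the second lens and serves as a virtual object: d_o2 = L - d_i1 = -4.682 cm.
Lens 2: 1/d_i2 = 1/f_2 - 1/d_o2 = 1/8.5 - 1/(-4.682) = 0.33124 cm^-1, so d_i2 = 3.019 cm.
m_2 = -(3.019)/(-4.682) = 0.6448.
Overall magnification: m = m_1 m_2 = -0.2345.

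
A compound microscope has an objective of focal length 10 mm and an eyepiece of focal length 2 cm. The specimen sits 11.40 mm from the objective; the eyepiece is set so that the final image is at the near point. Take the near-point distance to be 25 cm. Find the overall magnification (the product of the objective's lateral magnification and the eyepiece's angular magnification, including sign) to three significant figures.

Convert to cm: f_obj = 10 mm = 1 cm; d_o = 11.40 mm = 1.14 cm.
Objective: 1/d_i = 1/f_obj - 1/d_o = 1/1 - 1/1.14 = 0.12281 cm^-1, so d_i = 8.143 cm.
m_obj = -d_i/d_o = -8.143/1.14 = -7.143.
Eyepiece angular magnification (image at near point): M_eye = 1 + D/f_e = 1 + 25/2 = 13.500.
Overall M = m_obj x M_eye = (-7.143)(13.500) = -96.43.

-96.4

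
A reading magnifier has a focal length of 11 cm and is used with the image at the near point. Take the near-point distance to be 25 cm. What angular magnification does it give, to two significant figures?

M = 1 + D/f = 1 + 25/11 = 3.273.

3.3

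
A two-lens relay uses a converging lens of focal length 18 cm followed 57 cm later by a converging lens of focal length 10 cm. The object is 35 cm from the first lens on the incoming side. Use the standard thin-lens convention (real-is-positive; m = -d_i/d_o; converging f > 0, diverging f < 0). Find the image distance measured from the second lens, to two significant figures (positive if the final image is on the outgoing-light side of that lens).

Applying the thin-lens equation to the first lens, 1/18 = 1/35 + 1/d_i1, which gives d_i1 = 37.059 cm.
Object distance for lens 2: d_o2 = 57 - 37.059 = 19.941 cm.
Applying the thin-lens equation again with f_2 = 10 cm and d_o2 = 19.941 cm gives d_i2 = 20.059 cm.

20 cm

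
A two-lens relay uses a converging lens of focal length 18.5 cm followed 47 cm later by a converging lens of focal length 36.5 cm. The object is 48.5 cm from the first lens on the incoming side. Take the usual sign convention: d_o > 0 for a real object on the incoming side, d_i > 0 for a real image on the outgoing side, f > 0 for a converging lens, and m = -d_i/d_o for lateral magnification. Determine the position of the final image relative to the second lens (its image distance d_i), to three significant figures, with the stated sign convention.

First lens: d_i1 = 1/(1/18.5 - 1/48.5) = 29.908 cm.
Object distance for lens 2: d_o2 = 47 - 29.908 = 17.092 cm.
Second lens: d_i2 = 1/(1/36.5 - 1/(17.092)) = -32.143 cm.

-32.1 cm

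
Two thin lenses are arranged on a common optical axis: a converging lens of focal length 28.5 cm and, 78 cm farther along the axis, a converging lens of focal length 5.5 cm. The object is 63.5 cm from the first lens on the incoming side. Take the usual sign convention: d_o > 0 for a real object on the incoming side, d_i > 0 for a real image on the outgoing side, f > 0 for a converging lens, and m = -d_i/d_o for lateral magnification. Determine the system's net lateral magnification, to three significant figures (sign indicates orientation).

0.215

Applying the thin-lens equation to the first lens, 1/28.5 = 1/63.5 + 1/d_i1, which gives d_i1 = 51.707 cm.
Its lateral magnification is m_1 = -d_i1/d_o1 = -(51.707)/63.5 = -0.8143.
Object distance for lens 2: d_o2 = 78 - 51.707 = 26.293 cm.
Applying the thin-lens equation again with f_2 = 5.5 cm and d_o2 = 26.293 cm gives d_i2 = 6.955 cm.
m_2 = -(6.955)/(26.293) = -0.2645.
Total m = m_1 x m_2 = (-0.8143)(-0.2645) = 0.2154.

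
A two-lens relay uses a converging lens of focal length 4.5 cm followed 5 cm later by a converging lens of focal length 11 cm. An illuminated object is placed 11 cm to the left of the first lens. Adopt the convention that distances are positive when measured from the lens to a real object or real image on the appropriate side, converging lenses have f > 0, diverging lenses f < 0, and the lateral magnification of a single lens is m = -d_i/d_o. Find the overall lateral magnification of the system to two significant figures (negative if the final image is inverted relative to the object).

-0.56

First lens: d_i1 = 1/(1/4.5 - 1/11) = 7.615 cm.
m_1 = -(7.615)/11 = -0.6923.
This image would form 7.615 cm past lens 1, i.e. 2.615 cm beyond lens 2, so it is a virtual object for lens 2: d_o2 = 5 - 7.615 = -2.615 cm.
Second lens: d_i2 = 1/(1/11 - 1/(-2.615)) = 2.113 cm.
m_2 = -(2.113)/(-2.615) = 0.8079.
Total m = m_1 x m_2 = (-0.6923)(0.8079) = -0.5593.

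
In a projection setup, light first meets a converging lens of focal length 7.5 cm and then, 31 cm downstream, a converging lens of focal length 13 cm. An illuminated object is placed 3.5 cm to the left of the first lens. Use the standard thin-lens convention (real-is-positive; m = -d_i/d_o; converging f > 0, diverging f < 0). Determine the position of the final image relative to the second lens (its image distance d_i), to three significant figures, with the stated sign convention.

19.9 cm

First lens: d_i1 = 1/(1/7.5 - 1/3.5) = -6.563 cm.
The intermediate image is virtual, 6.563 cm to the left of lens 1, so d_o2 = L - d_i1 = 31 - (-6.563) = 37.562 cm.
Second lens: d_i2 = 1/(1/13 - 1/(37.562)) = 19.880 cm.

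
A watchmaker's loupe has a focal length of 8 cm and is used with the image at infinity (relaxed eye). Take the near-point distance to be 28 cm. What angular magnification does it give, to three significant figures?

M = D/f = 28/8 = 3.500.

3.50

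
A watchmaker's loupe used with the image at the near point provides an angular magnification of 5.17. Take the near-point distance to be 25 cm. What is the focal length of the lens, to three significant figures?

For the image at the near point, M = 1 + D/f.
f = D/(M - 1) = 25/(5.17 - 1) = 5.995 cm.

6.00 cm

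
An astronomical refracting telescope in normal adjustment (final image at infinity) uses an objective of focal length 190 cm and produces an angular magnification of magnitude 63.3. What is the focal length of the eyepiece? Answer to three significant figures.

3.00 cm

|M| = f_obj/f_eye, so f_eye = f_obj/|M| = 190/63.3 = 3.002 cm.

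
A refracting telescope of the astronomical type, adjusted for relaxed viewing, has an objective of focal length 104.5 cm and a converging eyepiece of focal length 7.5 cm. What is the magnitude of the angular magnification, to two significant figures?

14

|M| = f_obj/|f_eye| = 104.5/7.5 = 13.933.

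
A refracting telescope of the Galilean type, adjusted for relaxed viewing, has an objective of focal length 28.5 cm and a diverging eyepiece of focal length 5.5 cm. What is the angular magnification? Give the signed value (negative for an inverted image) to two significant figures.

5.2

M = -f_obj/f_eye = -28.5/(-5.5) = 5.182.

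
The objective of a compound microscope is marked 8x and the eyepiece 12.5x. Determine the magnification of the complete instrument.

The overall magnification of a compound microscope is the product of the objective and eyepiece magnifications:
M = M_obj x M_eye = 8 x 12.5 = 100.

100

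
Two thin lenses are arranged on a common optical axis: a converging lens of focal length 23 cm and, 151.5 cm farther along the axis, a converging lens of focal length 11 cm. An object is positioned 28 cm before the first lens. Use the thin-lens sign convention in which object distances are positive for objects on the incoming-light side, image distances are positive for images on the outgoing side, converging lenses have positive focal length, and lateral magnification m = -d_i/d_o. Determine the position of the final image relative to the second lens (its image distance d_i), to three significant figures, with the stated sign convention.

Lens 1: 1/d_i1 = 1/f_1 - 1/d_o1 = 1/23 - 1/28 = 0.00776 cm^-1, so d_i1 = 128.800 cm.
The intermediate image is 128.800 cm to the right of lens 1, so d_o2 = L - d_i1 = 151.5 - 128.800 = 22.700 cm.
Lens 2: 1/d_i2 = 1/f_2 - 1/d_o2 = 1/11 - 1/(22.700) = 0.04686 cm^-1, so d_i2 = 21.342 cm.

21.3 cm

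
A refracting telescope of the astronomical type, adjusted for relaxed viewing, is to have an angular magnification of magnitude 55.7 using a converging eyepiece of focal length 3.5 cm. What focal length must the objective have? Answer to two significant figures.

|M| = f_obj/|f_eye|, so f_obj = |M| x |f_eye| = 55.7 x 3.5 = 194.950 cm.

190 cm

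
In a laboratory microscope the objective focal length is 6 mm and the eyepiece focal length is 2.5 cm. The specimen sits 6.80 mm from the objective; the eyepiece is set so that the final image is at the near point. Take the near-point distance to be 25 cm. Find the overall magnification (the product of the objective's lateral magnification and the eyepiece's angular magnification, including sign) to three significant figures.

-82.5

Convert to cm: f_obj = 6 mm = 0.6 cm; d_o = 6.80 mm = 0.68 cm.
Objective: 1/d_i = 1/f_obj - 1/d_o = 1/0.6 - 1/0.68 = 0.19608 cm^-1, so d_i = 5.100 cm.
m_obj = -d_i/d_o = -5.100/0.68 = -7.500.
Eyepiece angular magnification (image at near point): M_eye = 1 + D/f_e = 1 + 25/2.5 = 11.000.
Overall M = m_obj x M_eye = (-7.500)(11.000) = -82.50.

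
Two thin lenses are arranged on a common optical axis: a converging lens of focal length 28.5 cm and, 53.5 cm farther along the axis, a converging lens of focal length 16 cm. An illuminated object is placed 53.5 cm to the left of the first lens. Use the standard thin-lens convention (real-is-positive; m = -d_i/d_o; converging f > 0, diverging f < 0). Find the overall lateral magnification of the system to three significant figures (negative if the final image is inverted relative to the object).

-0.777

First lens: d_i1 = 1/(1/28.5 - 1/53.5) = 60.990 cm.
m_1 = -(60.990)/53.5 = -1.1400.
This image would form 60.990 cm past lens 1, i.e. 7.490 cm beyond lens 2, so it is a virtual object for lens 2: d_o2 = 53.5 - 60.990 = -7.490 cm.
Second lens: d_i2 = 1/(1/16 - 1/(-7.490)) = 5.102 cm.
m_2 = -(5.102)/(-7.490) = 0.6811.
Overall magnification: m = m_1 m_2 = -0.7765.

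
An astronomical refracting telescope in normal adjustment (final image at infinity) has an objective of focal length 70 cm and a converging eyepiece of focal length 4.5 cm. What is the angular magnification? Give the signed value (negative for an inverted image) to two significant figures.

M = -f_obj/f_eye = -70/(4.5) = -15.556.

-16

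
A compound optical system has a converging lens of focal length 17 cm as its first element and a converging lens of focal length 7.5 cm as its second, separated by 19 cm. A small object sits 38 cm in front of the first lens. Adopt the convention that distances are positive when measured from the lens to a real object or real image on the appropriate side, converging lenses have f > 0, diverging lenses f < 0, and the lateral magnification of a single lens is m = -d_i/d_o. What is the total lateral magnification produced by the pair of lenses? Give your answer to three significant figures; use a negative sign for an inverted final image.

Lens 1: 1/d_i1 = 1/f_1 - 1/d_o1 = 1/17 - 1/38 = 0.03251 cm^-1, so d_i1 = 30.762 cm.
m_1 = -(30.762)/38 = -0.8095.
Since 30.762 cm > 19 cm, the first image lies past the second lens and serves as a virtual object: d_o2 = L - d_i1 = -11.762 cm.
Lens 2: 1/d_i2 = 1/f_2 - 1/d_o2 = 1/7.5 - 1/(-11.762) = 0.21835 cm^-1, so d_i2 = 4.580 cm.
m_2 = -(4.580)/(-11.762) = 0.3894.
The system's lateral magnification is m_1 m_2 = (-0.8095)(0.3894) = -0.3152.

-0.315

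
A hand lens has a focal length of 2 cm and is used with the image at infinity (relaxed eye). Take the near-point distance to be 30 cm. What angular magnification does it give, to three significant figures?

15.0

M = D/f = 30/2 = 15.000.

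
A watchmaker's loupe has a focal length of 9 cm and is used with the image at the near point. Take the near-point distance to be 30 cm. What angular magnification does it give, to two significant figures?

M = 1 + D/f = 1 + 30/9 = 4.333.

4.3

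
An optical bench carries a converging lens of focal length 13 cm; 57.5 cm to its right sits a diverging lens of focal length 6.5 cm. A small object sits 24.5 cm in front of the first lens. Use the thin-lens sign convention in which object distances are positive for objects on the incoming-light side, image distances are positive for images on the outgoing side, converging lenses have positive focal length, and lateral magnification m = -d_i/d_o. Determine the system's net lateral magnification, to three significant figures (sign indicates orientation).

Lens 1: 1/d_i1 = 1/f_1 - 1/d_o1 = 1/13 - 1/24.5 = 0.03611 cm^-1, so d_i1 = 27.696 cm.
m_1 = -(27.696)/24.5 = -1.1304.
The intermediate image is 27.696 cm to the right of lens 1, so d_o2 = L - d_i1 = 57.5 - 27.696 = 29.804 cm.
Lens 2: 1/d_i2 = 1/f_2 - 1/d_o2 = 1/(-6.5) - 1/(29.804) = -0.18740 cm^-1, so d_i2 = -5.336 cm.
m_2 = -(-5.336)/(29.804) = 0.1790.
The system's lateral magnification is m_1 m_2 = (-1.1304)(0.1790) = -0.2024.

-0.202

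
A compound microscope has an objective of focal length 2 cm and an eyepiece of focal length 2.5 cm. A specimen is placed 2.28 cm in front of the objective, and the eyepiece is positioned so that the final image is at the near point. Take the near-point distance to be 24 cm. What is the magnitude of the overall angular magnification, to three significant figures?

Objective: 1/d_i = 1/f_obj - 1/d_o = 1/2 - 1/2.28 = 0.06140 cm^-1, so d_i = 16.286 cm.
m_obj = -d_i/d_o = -16.286/2.28 = -7.143.
Eyepiece angular magnification (image at near point): M_eye = 1 + D/f_e = 1 + 24/2.5 = 10.600.
Overall M = m_obj x M_eye = (-7.143)(10.600) = -75.71.
|M| = 75.71.

75.7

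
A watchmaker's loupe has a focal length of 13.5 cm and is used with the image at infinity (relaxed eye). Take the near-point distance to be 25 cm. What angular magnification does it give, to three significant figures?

M = D/f = 25/13.5 = 1.852.

1.85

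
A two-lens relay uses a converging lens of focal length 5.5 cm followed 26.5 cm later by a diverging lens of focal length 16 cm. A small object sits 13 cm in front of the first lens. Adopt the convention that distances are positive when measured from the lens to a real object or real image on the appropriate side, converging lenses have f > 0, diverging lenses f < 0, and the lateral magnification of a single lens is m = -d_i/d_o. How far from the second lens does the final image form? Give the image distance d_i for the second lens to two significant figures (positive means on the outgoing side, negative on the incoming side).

Applying the thin-lens equation to the first lens, 1/5.5 = 1/13 + 1/d_i1, which gives d_i1 = 9.533 cm.
Object distance for lens 2: d_o2 = 26.5 - 9.533 = 16.967 cm.
Applying the thin-lens equation again with f_2 = -16 cm and d_o2 = 16.967 cm gives d_i2 = -8.235 cm.

-8.2 cm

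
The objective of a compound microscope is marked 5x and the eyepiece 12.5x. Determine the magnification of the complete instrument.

62.5

The overall magnification of a compound microscope is the product of the objective and eyepiece magnifications:
M = M_obj x M_eye = 5 x 12.5 = 62.5.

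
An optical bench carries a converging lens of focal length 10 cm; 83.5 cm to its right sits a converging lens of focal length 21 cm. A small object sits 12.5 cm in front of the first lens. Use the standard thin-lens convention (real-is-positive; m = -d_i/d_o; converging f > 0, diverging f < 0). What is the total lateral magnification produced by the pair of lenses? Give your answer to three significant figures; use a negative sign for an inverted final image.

6.72

Applying the thin-lens equation to the first lens, 1/10 = 1/12.5 + 1/d_i1, which gives d_i1 = 50.000 cm.
Its lateral magnification is m_1 = -d_i1/d_o1 = -(50.000)/12.5 = -4.0000.
The intermediate image is 50.000 cm to the right of lens 1, so d_o2 = L - d_i1 = 83.5 - 50.000 = 33.500 cm.
Applying the thin-lens equation again with f_2 = 21 cm and d_o2 = 33.500 cm gives d_i2 = 56.280 cm.
m_2 = -(56.280)/(33.500) = -1.6800.
Total m = m_1 x m_2 = (-4.0000)(-1.6800) = 6.7200.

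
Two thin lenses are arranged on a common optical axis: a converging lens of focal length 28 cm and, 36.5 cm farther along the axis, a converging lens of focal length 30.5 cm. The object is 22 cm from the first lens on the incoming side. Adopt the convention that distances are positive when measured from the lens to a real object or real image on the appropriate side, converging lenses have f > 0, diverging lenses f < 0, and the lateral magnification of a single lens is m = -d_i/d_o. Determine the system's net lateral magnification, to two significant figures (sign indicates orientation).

First lens: d_i1 = 1/(1/28 - 1/22) = -102.667 cm.
m_1 = -(-102.667)/22 = 4.6667.
With d_i1 < 0 the first image is virtual and lies on the object side; the object distance for lens 2 is d_o2 = 36.5 - (-102.667) = 139.167 cm.
Second lens: d_i2 = 1/(1/30.5 - 1/(139.167)) = 39.061 cm.
m_2 = -(39.061)/(139.167) = -0.2807.
The system's lateral magnification is m_1 m_2 = (4.6667)(-0.2807) = -1.3098.

-1.3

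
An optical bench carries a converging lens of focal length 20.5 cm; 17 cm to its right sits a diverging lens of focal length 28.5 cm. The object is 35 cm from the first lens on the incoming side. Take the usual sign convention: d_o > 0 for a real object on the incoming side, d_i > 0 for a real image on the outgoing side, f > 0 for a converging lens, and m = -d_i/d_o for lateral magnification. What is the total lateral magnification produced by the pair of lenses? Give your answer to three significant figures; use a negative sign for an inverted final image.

Applying the thin-lens equation to the first lens, 1/20.5 = 1/35 + 1/d_i1, which gives d_i1 = 49.483 cm.
Its lateral magnification is m_1 = -d_i1/d_o1 = -(49.483)/35 = -1.4138.
Since 49.483 cm > 17 cm, the first image lies past the second lens and serves as a virtual object: d_o2 = L - d_i1 = -32.483 cm.
Applying the thin-lens equation again with f_2 = -28.5 cm and d_o2 = -32.483 cm gives d_i2 = -232.442 cm.
m_2 = -(-232.442)/(-32.483) = -7.1558.
Overall magnification: m = m_1 m_2 = 10.1169.

10.1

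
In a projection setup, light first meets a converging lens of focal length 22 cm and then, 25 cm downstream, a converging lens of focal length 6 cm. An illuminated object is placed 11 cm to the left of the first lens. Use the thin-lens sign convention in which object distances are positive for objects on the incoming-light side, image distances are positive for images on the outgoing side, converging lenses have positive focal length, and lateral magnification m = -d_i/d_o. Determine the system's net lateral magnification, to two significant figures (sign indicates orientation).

Lens 1: 1/d_i1 = 1/f_1 - 1/d_o1 = 1/22 - 1/11 = -0.04545 cm^-1, so d_i1 = -22.000 cm.
m_1 = -(-22.000)/11 = 2.0000.
With d_i1 < 0 the first image is virtual and lies on the object side; the object distance for lens 2 is d_o2 = 25 - (-22.000) = 47.000 cm.
Lens 2: 1/d_i2 = 1/f_2 - 1/d_o2 = 1/6 - 1/(47.000) = 0.14539 cm^-1, so d_i2 = 6.878 cm.
m_2 = -(6.878)/(47.000) = -0.1463.
The system's lateral magnification is m_1 m_2 = (2.0000)(-0.1463) = -0.2927.

-0.29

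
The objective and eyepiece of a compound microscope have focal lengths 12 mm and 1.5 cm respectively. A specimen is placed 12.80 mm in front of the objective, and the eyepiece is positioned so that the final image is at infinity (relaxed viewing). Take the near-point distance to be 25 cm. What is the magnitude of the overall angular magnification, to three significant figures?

Convert to cm: f_obj = 12 mm = 1.2 cm; d_o = 12.80 mm = 1.28 cm.
Objective: 1/d_i = 1/f_obj - 1/d_o = 1/1.2 - 1/1.28 = 0.05208 cm^-1, so d_i = 19.200 cm.
m_obj = -d_i/d_o = -19.200/1.28 = -15.000.
Eyepiece angular magnification (image at infinity): M_eye = D/f_e = 25/1.5 = 16.667.
Overall M = m_obj x M_eye = (-15.000)(16.667) = -250.00.
|M| = 250.00.

250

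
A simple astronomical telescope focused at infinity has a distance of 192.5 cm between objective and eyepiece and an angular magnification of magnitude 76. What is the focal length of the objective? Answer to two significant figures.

190 cm

In normal adjustment the tube length equals f_obj + f_eye and |M| = f_obj/f_eye.
So f_obj = 76 f_eye and 76 f_eye + f_eye = 192.5 cm, giving f_eye = 192.5/77 = 2.500 cm and f_obj = 190.000 cm.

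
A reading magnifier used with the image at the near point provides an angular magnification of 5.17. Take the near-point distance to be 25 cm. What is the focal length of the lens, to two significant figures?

6.0 cm

For the image at the near point, M = 1 + D/f.
f = D/(M - 1) = 25/(5.17 - 1) = 5.995 cm.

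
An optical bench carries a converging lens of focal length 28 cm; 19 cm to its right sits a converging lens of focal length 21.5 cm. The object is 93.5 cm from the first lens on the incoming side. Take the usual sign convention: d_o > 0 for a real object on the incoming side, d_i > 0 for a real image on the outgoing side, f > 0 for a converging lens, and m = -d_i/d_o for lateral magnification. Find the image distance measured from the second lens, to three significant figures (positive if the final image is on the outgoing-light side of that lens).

10.6 cm

Lens 1: 1/d_i1 = 1/f_1 - 1/d_o1 = 1/28 - 1/93.5 = 0.02502 cm^-1, so d_i1 = 39.969 cm.
Since 39.969 cm > 19 cm, the first image lies past the second lens and serves as a virtual object: d_o2 = L - d_i1 = -20.969 cm.
Lens 2: 1/d_i2 = 1/f_2 - 1/d_o2 = 1/21.5 - 1/(-20.969) = 0.09420 cm^-1, so d_i2 = 10.616 cm.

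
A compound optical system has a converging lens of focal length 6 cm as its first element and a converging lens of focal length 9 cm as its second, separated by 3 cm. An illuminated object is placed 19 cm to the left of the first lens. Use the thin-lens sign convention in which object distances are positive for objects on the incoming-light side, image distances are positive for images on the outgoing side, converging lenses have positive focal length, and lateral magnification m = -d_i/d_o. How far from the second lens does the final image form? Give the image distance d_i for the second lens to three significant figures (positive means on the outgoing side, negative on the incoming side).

Lens 1: 1/d_i1 = 1/f_1 - 1/d_o1 = 1/6 - 1/19 = 0.11404 cm^-1, so d_i1 = 8.769 cm.
This image would form 8.769 cm past lens 1, i.e. 5.769 cm beyond lens 2, so it is a virtual object for lens 2: d_o2 = 3 - 8.769 = -5.769 cm.
Lens 2: 1/d_i2 = 1/f_2 - 1/d_o2 = 1/9 - 1/(-5.769) = 0.28444 cm^-1, so d_i2 = 3.516 cm.

3.52 cm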